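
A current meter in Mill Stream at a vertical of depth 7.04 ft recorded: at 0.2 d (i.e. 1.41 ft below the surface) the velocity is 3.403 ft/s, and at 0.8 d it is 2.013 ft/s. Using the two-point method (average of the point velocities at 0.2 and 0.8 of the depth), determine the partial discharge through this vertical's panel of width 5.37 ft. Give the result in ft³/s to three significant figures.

v̄ = (3.403 + 2.013) / 2 = 2.708 ft/s
q = v̄ × d × w = 2.708 × 7.04 × 5.37 = 102.4 ft³/s

102 ft³/s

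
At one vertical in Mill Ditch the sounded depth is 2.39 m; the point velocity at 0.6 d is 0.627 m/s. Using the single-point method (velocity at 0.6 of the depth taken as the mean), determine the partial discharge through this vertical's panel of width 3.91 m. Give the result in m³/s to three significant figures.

5.86 m³/s

v̄ = v₀.₆ = 0.627 m/s
q = v̄ × d × w = 0.6270 × 2.39 × 3.91 = 5.859 m³/s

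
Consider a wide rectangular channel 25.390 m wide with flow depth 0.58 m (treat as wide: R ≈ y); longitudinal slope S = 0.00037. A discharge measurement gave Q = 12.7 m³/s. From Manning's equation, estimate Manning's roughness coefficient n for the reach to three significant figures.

0.0155

A = b·y = 25.390 × 0.58 = 14.73 m²
Wide channel: R ≈ y = 0.58 m
n = (1/Q)·A·R^(2/3)·S^(1/2) = (1/12.7) × 14.73 × 0.6955 × 0.01924 = 0.01551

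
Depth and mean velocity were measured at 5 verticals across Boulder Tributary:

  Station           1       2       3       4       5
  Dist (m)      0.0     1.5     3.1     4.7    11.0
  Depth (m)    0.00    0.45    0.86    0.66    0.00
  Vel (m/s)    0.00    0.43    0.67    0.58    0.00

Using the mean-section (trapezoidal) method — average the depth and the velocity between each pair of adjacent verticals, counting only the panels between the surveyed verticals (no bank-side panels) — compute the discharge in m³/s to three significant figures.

2.01 m³/s

Panel 1-2: Δb = 1.5 m, d̄ = (0.00+0.45)/2 = 0.225, v̄ = (0.00+0.43)/2 = 0.215 → q = 1.5×0.225×0.215 = 0.07256 m³/s
Panel 2-3: Δb = 1.6 m, d̄ = (0.45+0.86)/2 = 0.655, v̄ = (0.43+0.67)/2 = 0.55 → q = 1.6×0.655×0.55 = 0.5764 m³/s
Panel 3-4: Δb = 1.6 m, d̄ = (0.86+0.66)/2 = 0.76, v̄ = (0.67+0.58)/2 = 0.625 → q = 1.6×0.76×0.625 = 0.7600 m³/s
Panel 4-5: Δb = 6.3 m, d̄ = (0.66+0.00)/2 = 0.33, v̄ = (0.58+0.00)/2 = 0.29 → q = 6.3×0.33×0.29 = 0.6029 m³/s
Q = Σ q = 2.012 m³/s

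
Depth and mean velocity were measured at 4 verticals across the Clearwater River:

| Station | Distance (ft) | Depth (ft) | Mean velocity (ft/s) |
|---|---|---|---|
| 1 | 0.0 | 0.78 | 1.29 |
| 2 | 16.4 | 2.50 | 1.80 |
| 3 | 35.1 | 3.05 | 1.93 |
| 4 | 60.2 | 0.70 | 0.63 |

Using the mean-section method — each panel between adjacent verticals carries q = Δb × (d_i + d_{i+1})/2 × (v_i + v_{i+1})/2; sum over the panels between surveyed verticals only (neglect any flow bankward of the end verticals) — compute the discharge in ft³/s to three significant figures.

199 ft³/s

Panel 1-2: Δb = 16.4 ft, d̄ = (0.78+2.50)/2 = 1.64, v̄ = (1.29+1.80)/2 = 1.545 → q = 16.4×1.64×1.545 = 41.55 ft³/s
Panel 2-3: Δb = 18.7 ft, d̄ = (2.50+3.05)/2 = 2.775, v̄ = (1.80+1.93)/2 = 1.865 → q = 18.7×2.775×1.865 = 96.78 ft³/s
Panel 3-4: Δb = 25.1 ft, d̄ = (3.05+0.70)/2 = 1.875, v̄ = (1.93+0.63)/2 = 1.28 → q = 25.1×1.875×1.28 = 60.24 ft³/s
Q = Σ q = 198.6 ft³/s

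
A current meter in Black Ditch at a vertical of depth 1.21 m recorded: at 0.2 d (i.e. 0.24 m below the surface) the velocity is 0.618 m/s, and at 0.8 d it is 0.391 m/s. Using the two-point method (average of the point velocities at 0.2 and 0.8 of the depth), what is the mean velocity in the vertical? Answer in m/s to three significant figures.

0.505 m/s

v̄ = (0.618 + 0.391) / 2 = 0.5045 m/s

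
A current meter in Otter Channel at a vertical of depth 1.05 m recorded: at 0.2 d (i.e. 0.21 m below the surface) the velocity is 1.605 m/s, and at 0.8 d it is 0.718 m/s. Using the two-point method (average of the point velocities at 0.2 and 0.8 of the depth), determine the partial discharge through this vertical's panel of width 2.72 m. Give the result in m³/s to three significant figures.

3.32 m³/s

v̄ = (1.605 + 0.718) / 2 = 1.162 m/s
q = v̄ × d × w = 1.162 × 1.05 × 2.72 = 3.317 m³/s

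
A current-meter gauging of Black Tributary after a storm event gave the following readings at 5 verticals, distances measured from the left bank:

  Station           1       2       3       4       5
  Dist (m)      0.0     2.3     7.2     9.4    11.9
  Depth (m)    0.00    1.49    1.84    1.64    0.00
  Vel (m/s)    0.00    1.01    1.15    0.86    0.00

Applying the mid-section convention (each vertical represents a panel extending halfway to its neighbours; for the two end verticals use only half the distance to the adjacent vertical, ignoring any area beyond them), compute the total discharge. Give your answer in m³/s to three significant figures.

16.2 m³/s

w_2 = (7.2 − 0.0)/2 = 3.6 m; q_2 = 1.01 × 1.49 × 3.6 = 5.418 m³/s
w_3 = (9.4 − 2.3)/2 = 3.55 m; q_3 = 1.15 × 1.84 × 3.55 = 7.512 m³/s
w_4 = (11.9 − 7.2)/2 = 2.35 m; q_4 = 0.86 × 1.64 × 2.35 = 3.314 m³/s
Stations 1, 5 contribute zero (depth or velocity is 0).
Q = Σ qᵢ = 16.24 m³/s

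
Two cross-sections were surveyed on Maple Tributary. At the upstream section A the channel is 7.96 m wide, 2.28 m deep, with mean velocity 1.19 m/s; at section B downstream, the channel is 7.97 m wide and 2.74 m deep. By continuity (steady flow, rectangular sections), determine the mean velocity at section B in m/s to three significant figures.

0.989 m/s

Q = A₁V₁ = (7.96×2.28) × 1.19 = 21.60 m³/s
A₂ = 7.97 × 2.74 = 21.84 m²
V₂ = Q/A₂ = 21.60/21.84 = 0.9890 m/s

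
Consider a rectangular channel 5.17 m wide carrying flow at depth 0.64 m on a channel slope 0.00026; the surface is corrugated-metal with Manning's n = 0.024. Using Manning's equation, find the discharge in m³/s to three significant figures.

A = b·y = 5.17 × 0.64 = 3.309 m²
P = b + 2y = 5.17 + 2×0.64 = 6.450 m
R = A/P = 3.309/6.450 = 0.5130 m
Q = (1/n)·A·R^(2/3)·S^(1/2) = (1/0.024) × 3.309 × 0.5130^(2/3) × 0.00026^(1/2) = 1.425 m³/s

1.42 m³/s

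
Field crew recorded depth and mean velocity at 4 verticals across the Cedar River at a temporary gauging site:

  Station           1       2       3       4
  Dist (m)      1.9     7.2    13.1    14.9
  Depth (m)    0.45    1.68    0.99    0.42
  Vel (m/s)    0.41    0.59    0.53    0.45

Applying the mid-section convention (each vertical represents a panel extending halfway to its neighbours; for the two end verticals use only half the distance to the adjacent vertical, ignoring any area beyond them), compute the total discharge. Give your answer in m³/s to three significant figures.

w_1 = (7.2 − 1.9)/2 = 2.65 m; q_1 = 0.41 × 0.45 × 2.65 = 0.4889 m³/s
w_2 = (13.1 − 1.9)/2 = 5.6 m; q_2 = 0.59 × 1.68 × 5.6 = 5.551 m³/s
w_3 = (14.9 − 7.2)/2 = 3.85 m; q_3 = 0.53 × 0.99 × 3.85 = 2.020 m³/s
w_4 = (14.9 − 13.1)/2 = 0.9 m; q_4 = 0.45 × 0.42 × 0.9 = 0.1701 m³/s
Q = Σ qᵢ = 8.230 m³/s

8.23 m³/s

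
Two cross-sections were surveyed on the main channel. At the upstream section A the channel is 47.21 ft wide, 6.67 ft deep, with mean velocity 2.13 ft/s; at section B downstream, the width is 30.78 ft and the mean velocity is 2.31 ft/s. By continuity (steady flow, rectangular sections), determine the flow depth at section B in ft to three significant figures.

9.43 ft

Q = A₁V₁ = (47.21×6.67) × 2.13 = 670.7 ft³/s
d₂ = Q/(b₂ V₂) = 670.7/(30.78×2.31) = 9.433 ft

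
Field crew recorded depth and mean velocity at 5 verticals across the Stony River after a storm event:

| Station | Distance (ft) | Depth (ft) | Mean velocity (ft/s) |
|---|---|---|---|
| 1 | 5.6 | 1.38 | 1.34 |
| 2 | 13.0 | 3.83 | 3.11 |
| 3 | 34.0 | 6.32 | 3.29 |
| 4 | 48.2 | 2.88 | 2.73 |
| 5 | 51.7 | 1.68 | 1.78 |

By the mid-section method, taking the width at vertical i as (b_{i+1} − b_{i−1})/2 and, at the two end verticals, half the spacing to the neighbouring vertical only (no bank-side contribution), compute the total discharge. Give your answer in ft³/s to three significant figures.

617 ft³/s

w_1 = (13.0 − 5.6)/2 = 3.7 ft; q_1 = 1.34 × 1.38 × 3.7 = 6.842 ft³/s
w_2 = (34.0 − 5.6)/2 = 14.2 ft; q_2 = 3.11 × 3.83 × 14.2 = 169.1 ft³/s
w_3 = (48.2 − 13.0)/2 = 17.6 ft; q_3 = 3.29 × 6.32 × 17.6 = 366.0 ft³/s
w_4 = (51.7 − 34.0)/2 = 8.85 ft; q_4 = 2.73 × 2.88 × 8.85 = 69.58 ft³/s
w_5 = (51.7 − 48.2)/2 = 1.75 ft; q_5 = 1.78 × 1.68 × 1.75 = 5.233 ft³/s
Q = Σ qᵢ = 616.8 ft³/s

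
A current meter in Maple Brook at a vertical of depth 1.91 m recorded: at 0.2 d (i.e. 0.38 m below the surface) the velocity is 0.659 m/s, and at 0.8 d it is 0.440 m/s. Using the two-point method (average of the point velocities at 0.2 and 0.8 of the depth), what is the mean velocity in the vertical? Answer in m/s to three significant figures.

0.550 m/s

v̄ = (0.659 + 0.440) / 2 = 0.5495 m/s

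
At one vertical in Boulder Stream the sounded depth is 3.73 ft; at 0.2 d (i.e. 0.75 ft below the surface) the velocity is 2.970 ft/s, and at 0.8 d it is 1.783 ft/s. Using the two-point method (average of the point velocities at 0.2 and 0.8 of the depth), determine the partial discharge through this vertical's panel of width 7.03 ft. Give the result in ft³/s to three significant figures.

v̄ = (2.970 + 1.783) / 2 = 2.377 ft/s
q = v̄ × d × w = 2.377 × 3.73 × 7.03 = 62.32 ft³/s

62.3 ft³/s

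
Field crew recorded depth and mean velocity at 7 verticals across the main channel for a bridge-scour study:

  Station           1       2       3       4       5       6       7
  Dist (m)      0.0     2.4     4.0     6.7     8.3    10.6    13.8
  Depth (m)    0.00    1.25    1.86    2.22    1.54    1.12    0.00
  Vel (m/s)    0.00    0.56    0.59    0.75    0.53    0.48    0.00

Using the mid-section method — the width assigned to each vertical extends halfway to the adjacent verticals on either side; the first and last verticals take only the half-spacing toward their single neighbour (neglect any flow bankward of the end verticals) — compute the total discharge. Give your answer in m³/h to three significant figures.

w_2 = (4.0 − 0.0)/2 = 2 m; q_2 = 0.56 × 1.25 × 2 = 1.400 m³/s
w_3 = (6.7 − 2.4)/2 = 2.15 m; q_3 = 0.59 × 1.86 × 2.15 = 2.359 m³/s
w_4 = (8.3 − 4.0)/2 = 2.15 m; q_4 = 0.75 × 2.22 × 2.15 = 3.580 m³/s
w_5 = (10.6 − 6.7)/2 = 1.95 m; q_5 = 0.53 × 1.54 × 1.95 = 1.592 m³/s
w_6 = (13.8 − 8.3)/2 = 2.75 m; q_6 = 0.48 × 1.12 × 2.75 = 1.478 m³/s
Stations 1, 7 contribute zero (depth or velocity is 0).
Q = Σ qᵢ = 10.41 m³/s
= 10.41 × 3600 = 37470 m³/h

37500 m³/h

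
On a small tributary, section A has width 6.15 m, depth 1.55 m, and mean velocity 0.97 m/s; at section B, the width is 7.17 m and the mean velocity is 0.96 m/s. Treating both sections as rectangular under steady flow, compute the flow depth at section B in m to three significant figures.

1.34 m

Q = A₁V₁ = (6.15×1.55) × 0.97 = 9.247 m³/s
d₂ = Q/(b₂ V₂) = 9.247/(7.17×0.96) = 1.343 m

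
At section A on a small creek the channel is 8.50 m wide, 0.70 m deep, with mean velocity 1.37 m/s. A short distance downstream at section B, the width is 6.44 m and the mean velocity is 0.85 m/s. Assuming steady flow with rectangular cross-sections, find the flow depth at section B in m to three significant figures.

1.49 m

Q = A₁V₁ = (8.50×0.70) × 1.37 = 8.152 m³/s
d₂ = Q/(b₂ V₂) = 8.152/(6.44×0.85) = 1.489 m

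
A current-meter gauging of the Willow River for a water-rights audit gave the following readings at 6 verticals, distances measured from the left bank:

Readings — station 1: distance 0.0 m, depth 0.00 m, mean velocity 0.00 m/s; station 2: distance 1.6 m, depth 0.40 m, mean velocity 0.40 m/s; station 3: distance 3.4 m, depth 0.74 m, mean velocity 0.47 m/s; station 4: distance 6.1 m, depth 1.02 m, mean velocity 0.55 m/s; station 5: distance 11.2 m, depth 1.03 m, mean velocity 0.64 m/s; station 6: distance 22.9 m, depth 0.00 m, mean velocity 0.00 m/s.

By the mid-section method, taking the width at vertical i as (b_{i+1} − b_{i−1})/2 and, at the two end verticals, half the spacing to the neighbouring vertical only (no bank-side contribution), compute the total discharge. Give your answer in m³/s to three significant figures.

w_2 = (3.4 − 0.0)/2 = 1.7 m; q_2 = 0.40 × 0.40 × 1.7 = 0.2720 m³/s
w_3 = (6.1 − 1.6)/2 = 2.25 m; q_3 = 0.47 × 0.74 × 2.25 = 0.7826 m³/s
w_4 = (11.2 − 3.4)/2 = 3.9 m; q_4 = 0.55 × 1.02 × 3.9 = 2.188 m³/s
w_5 = (22.9 − 6.1)/2 = 8.4 m; q_5 = 0.64 × 1.03 × 8.4 = 5.537 m³/s
Stations 1, 6 contribute zero (depth or velocity is 0).
Q = Σ qᵢ = 8.780 m³/s

8.78 m³/s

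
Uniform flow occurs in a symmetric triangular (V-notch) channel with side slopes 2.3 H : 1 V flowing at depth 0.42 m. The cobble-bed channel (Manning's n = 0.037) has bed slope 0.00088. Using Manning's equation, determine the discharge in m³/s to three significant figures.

A = z·y² = 2.3×0.42² = 0.4057 m²
P = 2y√(1+z²) = 2×0.42×√(1+2.3²) = 2.107 m
R = A/P = 0.4057/2.107 = 0.1926 m
Q = (1/n)·A·R^(2/3)·S^(1/2) = (1/0.037) × 0.4057 × 0.1926^(2/3) × 0.00088^(1/2) = 0.1085 m³/s

0.108 m³/s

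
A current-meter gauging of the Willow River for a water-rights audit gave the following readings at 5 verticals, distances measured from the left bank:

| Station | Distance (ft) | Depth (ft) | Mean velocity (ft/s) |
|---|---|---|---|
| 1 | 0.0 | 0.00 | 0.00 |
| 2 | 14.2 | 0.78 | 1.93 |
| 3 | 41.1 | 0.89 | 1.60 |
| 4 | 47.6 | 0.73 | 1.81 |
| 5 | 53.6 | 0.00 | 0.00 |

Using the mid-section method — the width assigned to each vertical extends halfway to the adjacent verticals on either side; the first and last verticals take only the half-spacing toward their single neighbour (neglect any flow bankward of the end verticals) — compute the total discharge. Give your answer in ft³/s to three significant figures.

w_2 = (41.1 − 0.0)/2 = 20.55 ft; q_2 = 1.93 × 0.78 × 20.55 = 30.94 ft³/s
w_3 = (47.6 − 14.2)/2 = 16.7 ft; q_3 = 1.60 × 0.89 × 16.7 = 23.78 ft³/s
w_4 = (53.6 − 41.1)/2 = 6.25 ft; q_4 = 1.81 × 0.73 × 6.25 = 8.258 ft³/s
Stations 1, 5 contribute zero (depth or velocity is 0).
Q = Σ qᵢ = 62.97 ft³/s

63.0 ft³/s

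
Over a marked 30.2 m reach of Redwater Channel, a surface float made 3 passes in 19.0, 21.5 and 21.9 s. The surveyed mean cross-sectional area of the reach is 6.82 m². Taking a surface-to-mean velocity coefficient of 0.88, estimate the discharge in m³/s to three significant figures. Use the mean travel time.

8.71 m³/s

t̄ = (19.0 + 21.5 + 21.9) / 3 = 20.8 s
v_surface = L / t̄ = 30.2 / 20.8 = 1.452 m/s
v_mean = 0.88 × 1.452 = 1.278 m/s
Q = A × v_mean = 6.82 × 1.278 = 8.714 m³/s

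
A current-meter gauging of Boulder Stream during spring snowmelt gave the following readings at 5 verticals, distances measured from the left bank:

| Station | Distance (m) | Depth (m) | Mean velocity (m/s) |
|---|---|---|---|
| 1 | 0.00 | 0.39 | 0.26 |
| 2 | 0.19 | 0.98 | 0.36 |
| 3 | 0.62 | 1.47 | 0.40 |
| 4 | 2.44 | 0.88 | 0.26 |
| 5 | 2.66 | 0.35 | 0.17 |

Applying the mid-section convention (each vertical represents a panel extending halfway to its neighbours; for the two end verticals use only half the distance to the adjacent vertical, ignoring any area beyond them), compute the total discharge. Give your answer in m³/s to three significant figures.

w_1 = (0.19 − 0.00)/2 = 0.095 m; q_1 = 0.26 × 0.39 × 0.095 = 0.009633 m³/s
w_2 = (0.62 − 0.00)/2 = 0.31 m; q_2 = 0.36 × 0.98 × 0.31 = 0.1094 m³/s
w_3 = (2.44 − 0.19)/2 = 1.125 m; q_3 = 0.40 × 1.47 × 1.125 = 0.6615 m³/s
w_4 = (2.66 − 0.62)/2 = 1.02 m; q_4 = 0.26 × 0.88 × 1.02 = 0.2334 m³/s
w_5 = (2.66 − 2.44)/2 = 0.11 m; q_5 = 0.17 × 0.35 × 0.11 = 0.006545 m³/s
Q = Σ qᵢ = 1.020 m³/s

1.02 m³/s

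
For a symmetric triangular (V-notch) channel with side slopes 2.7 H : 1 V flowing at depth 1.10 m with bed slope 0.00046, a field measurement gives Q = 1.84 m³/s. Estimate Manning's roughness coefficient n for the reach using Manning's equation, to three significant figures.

A = z·y² = 2.7×1.10² = 3.267 m²
P = 2y√(1+z²) = 2×1.10×√(1+2.7²) = 6.334 m
R = A/P = 3.267/6.334 = 0.5158 m
n = (1/Q)·A·R^(2/3)·S^(1/2) = (1/1.84) × 3.267 × 0.6431 × 0.02145 = 0.02449

0.0245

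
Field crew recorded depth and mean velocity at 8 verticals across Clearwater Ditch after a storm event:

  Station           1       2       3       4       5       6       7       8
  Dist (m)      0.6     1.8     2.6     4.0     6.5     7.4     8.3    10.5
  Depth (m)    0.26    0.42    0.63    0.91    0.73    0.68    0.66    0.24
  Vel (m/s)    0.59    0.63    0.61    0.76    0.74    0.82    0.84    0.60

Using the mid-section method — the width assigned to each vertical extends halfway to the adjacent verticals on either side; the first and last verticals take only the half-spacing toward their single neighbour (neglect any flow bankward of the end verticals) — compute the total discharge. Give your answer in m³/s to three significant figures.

w_1 = (1.8 − 0.6)/2 = 0.6 m; q_1 = 0.59 × 0.26 × 0.6 = 0.09204 m³/s
w_2 = (2.6 − 0.6)/2 = 1 m; q_2 = 0.63 × 0.42 × 1 = 0.2646 m³/s
w_3 = (4.0 − 1.8)/2 = 1.1 m; q_3 = 0.61 × 0.63 × 1.1 = 0.4227 m³/s
w_4 = (6.5 − 2.6)/2 = 1.95 m; q_4 = 0.76 × 0.91 × 1.95 = 1.349 m³/s
w_5 = (7.4 − 4.0)/2 = 1.7 m; q_5 = 0.74 × 0.73 × 1.7 = 0.9183 m³/s
w_6 = (8.3 − 6.5)/2 = 0.9 m; q_6 = 0.82 × 0.68 × 0.9 = 0.5018 m³/s
w_7 = (10.5 − 7.4)/2 = 1.55 m; q_7 = 0.84 × 0.66 × 1.55 = 0.8593 m³/s
w_8 = (10.5 − 8.3)/2 = 1.1 m; q_8 = 0.60 × 0.24 × 1.1 = 0.1584 m³/s
Q = Σ qᵢ = 4.566 m³/s

4.57 m³/s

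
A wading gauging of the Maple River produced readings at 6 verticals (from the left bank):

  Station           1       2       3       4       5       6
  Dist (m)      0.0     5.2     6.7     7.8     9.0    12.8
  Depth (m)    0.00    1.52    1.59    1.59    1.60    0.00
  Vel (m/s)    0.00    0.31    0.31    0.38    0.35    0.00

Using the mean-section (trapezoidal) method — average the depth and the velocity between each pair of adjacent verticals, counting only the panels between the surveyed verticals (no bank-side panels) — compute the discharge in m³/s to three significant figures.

Panel 1-2: Δb = 5.2 m, d̄ = (0.00+1.52)/2 = 0.76, v̄ = (0.00+0.31)/2 = 0.155 → q = 5.2×0.76×0.155 = 0.6126 m³/s
Panel 2-3: Δb = 1.5 m, d̄ = (1.52+1.59)/2 = 1.555, v̄ = (0.31+0.31)/2 = 0.31 → q = 1.5×1.555×0.31 = 0.7231 m³/s
Panel 3-4: Δb = 1.1 m, d̄ = (1.59+1.59)/2 = 1.59, v̄ = (0.31+0.38)/2 = 0.345 → q = 1.1×1.59×0.345 = 0.6034 m³/s
Panel 4-5: Δb = 1.2 m, d̄ = (1.59+1.60)/2 = 1.595, v̄ = (0.38+0.35)/2 = 0.365 → q = 1.2×1.595×0.365 = 0.6986 m³/s
Panel 5-6: Δb = 3.8 m, d̄ = (1.60+0.00)/2 = 0.8, v̄ = (0.35+0.00)/2 = 0.175 → q = 3.8×0.8×0.175 = 0.5320 m³/s
Q = Σ q = 3.170 m³/s

3.17 m³/s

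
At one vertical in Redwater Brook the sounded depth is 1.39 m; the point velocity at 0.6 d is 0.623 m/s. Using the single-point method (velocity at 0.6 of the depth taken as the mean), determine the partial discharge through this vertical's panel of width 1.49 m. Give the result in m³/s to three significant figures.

1.29 m³/s

v̄ = v₀.₆ = 0.623 m/s
q = v̄ × d × w = 0.6230 × 1.39 × 1.49 = 1.290 m³/s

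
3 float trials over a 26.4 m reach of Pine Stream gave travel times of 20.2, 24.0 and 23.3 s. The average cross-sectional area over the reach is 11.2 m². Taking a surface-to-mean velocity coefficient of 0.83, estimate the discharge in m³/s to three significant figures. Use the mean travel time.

10.9 m³/s

t̄ = (20.2 + 24.0 + 23.3) / 3 = 22.5 s
v_surface = L / t̄ = 26.4 / 22.5 = 1.173 m/s
v_mean = 0.83 × 1.173 = 0.9739 m/s
Q = A × v_mean = 11.2 × 0.9739 = 10.91 m³/s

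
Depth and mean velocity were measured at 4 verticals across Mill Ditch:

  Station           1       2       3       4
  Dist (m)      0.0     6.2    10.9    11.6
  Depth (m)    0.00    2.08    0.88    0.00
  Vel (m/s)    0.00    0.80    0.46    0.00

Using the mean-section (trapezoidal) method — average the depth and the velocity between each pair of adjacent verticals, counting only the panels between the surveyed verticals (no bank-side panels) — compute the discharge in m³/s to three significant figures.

7.03 m³/s

Panel 1-2: Δb = 6.2 m, d̄ = (0.00+2.08)/2 = 1.04, v̄ = (0.00+0.80)/2 = 0.4 → q = 6.2×1.04×0.4 = 2.579 m³/s
Panel 2-3: Δb = 4.7 m, d̄ = (2.08+0.88)/2 = 1.48, v̄ = (0.80+0.46)/2 = 0.63 → q = 4.7×1.48×0.63 = 4.382 m³/s
Panel 3-4: Δb = 0.7 m, d̄ = (0.88+0.00)/2 = 0.44, v̄ = (0.46+0.00)/2 = 0.23 → q = 0.7×0.44×0.23 = 0.07084 m³/s
Q = Σ q = 7.032 m³/s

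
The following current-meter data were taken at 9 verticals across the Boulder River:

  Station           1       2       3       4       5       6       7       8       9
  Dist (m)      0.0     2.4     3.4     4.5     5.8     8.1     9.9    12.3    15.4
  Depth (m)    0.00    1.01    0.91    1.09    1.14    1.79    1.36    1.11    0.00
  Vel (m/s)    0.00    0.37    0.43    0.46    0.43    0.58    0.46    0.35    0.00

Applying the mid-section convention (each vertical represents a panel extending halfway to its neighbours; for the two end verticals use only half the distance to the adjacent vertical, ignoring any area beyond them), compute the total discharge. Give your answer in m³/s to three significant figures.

7.04 m³/s

w_2 = (3.4 − 0.0)/2 = 1.7 m; q_2 = 0.37 × 1.01 × 1.7 = 0.6353 m³/s
w_3 = (4.5 − 2.4)/2 = 1.05 m; q_3 = 0.43 × 0.91 × 1.05 = 0.4109 m³/s
w_4 = (5.8 − 3.4)/2 = 1.2 m; q_4 = 0.46 × 1.09 × 1.2 = 0.6017 m³/s
w_5 = (8.1 − 4.5)/2 = 1.8 m; q_5 = 0.43 × 1.14 × 1.8 = 0.8824 m³/s
w_6 = (9.9 − 5.8)/2 = 2.05 m; q_6 = 0.58 × 1.79 × 2.05 = 2.128 m³/s
w_7 = (12.3 − 8.1)/2 = 2.1 m; q_7 = 0.46 × 1.36 × 2.1 = 1.314 m³/s
w_8 = (15.4 − 9.9)/2 = 2.75 m; q_8 = 0.35 × 1.11 × 2.75 = 1.068 m³/s
Stations 1, 9 contribute zero (depth or velocity is 0).
Q = Σ qᵢ = 7.041 m³/s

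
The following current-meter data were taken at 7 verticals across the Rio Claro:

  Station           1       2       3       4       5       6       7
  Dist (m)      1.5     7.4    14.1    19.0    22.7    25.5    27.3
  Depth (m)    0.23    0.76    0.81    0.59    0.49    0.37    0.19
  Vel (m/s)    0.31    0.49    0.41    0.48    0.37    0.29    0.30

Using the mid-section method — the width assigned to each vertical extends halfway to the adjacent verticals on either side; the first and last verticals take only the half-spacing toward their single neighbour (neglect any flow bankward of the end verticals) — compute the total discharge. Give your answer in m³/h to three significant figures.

23700 m³/h

w_1 = (7.4 − 1.5)/2 = 2.95 m; q_1 = 0.31 × 0.23 × 2.95 = 0.2103 m³/s
w_2 = (14.1 − 1.5)/2 = 6.3 m; q_2 = 0.49 × 0.76 × 6.3 = 2.346 m³/s
w_3 = (19.0 − 7.4)/2 = 5.8 m; q_3 = 0.41 × 0.81 × 5.8 = 1.926 m³/s
w_4 = (22.7 − 14.1)/2 = 4.3 m; q_4 = 0.48 × 0.59 × 4.3 = 1.218 m³/s
w_5 = (25.5 − 19.0)/2 = 3.25 m; q_5 = 0.37 × 0.49 × 3.25 = 0.5892 m³/s
w_6 = (27.3 − 22.7)/2 = 2.3 m; q_6 = 0.29 × 0.37 × 2.3 = 0.2468 m³/s
w_7 = (27.3 − 25.5)/2 = 0.9 m; q_7 = 0.30 × 0.19 × 0.9 = 0.05130 m³/s
Q = Σ qᵢ = 6.588 m³/s
= 6.588 × 3600 = 23720 m³/h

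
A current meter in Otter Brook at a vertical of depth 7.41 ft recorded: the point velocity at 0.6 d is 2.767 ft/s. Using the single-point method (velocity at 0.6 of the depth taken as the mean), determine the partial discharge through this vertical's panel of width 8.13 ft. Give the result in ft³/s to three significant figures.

v̄ = v₀.₆ = 2.767 ft/s
q = v̄ × d × w = 2.767 × 7.41 × 8.13 = 166.7 ft³/s

167 ft³/s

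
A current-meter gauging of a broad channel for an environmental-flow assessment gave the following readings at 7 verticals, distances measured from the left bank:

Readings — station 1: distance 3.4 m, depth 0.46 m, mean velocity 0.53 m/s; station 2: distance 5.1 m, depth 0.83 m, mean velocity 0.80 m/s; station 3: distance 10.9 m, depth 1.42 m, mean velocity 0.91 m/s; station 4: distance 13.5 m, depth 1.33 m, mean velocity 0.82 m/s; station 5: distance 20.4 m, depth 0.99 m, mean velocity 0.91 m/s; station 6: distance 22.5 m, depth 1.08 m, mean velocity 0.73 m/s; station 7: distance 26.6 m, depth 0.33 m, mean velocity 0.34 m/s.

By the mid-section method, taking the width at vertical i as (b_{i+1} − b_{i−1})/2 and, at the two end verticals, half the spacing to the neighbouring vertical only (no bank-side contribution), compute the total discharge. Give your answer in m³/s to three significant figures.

20.0 m³/s

w_1 = (5.1 − 3.4)/2 = 0.85 m; q_1 = 0.53 × 0.46 × 0.85 = 0.2072 m³/s
w_2 = (10.9 − 3.4)/2 = 3.75 m; q_2 = 0.80 × 0.83 × 3.75 = 2.490 m³/s
w_3 = (13.5 − 5.1)/2 = 4.2 m; q_3 = 0.91 × 1.42 × 4.2 = 5.427 m³/s
w_4 = (20.4 − 10.9)/2 = 4.75 m; q_4 = 0.82 × 1.33 × 4.75 = 5.180 m³/s
w_5 = (22.5 − 13.5)/2 = 4.5 m; q_5 = 0.91 × 0.99 × 4.5 = 4.054 m³/s
w_6 = (26.6 − 20.4)/2 = 3.1 m; q_6 = 0.73 × 1.08 × 3.1 = 2.444 m³/s
w_7 = (26.6 − 22.5)/2 = 2.05 m; q_7 = 0.34 × 0.33 × 2.05 = 0.2300 m³/s
Q = Σ qᵢ = 20.03 m³/s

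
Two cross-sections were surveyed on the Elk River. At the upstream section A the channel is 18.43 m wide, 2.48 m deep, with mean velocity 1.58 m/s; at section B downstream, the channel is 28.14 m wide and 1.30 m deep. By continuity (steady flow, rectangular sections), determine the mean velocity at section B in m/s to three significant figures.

Q = A₁V₁ = (18.43×2.48) × 1.58 = 72.22 m³/s
A₂ = 28.14 × 1.30 = 36.58 m²
V₂ = Q/A₂ = 72.22/36.58 = 1.974 m/s

1.97 m/s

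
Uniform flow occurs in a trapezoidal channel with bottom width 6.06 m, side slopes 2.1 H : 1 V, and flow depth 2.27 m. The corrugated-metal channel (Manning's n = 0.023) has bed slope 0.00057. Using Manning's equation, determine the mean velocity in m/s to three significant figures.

1.35 m/s

A = (b + z·y)·y = (6.06 + 2.1×2.27)×2.27 = 24.58 m²
P = b + 2y√(1+z²) = 6.06 + 2×2.27×√(1+2.1²) = 16.62 m
R = A/P = 24.58/16.62 = 1.479 m
Q = (1/n)·A·R^(2/3)·S^(1/2) = (1/0.023) × 24.58 × 1.479^(2/3) × 0.00057^(1/2) = 33.11 m³/s
V = Q/A = 33.11/24.58 = 1.347 m/s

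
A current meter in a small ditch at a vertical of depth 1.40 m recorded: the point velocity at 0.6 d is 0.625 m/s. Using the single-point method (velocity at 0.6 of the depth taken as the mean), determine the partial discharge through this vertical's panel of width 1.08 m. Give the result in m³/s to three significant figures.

v̄ = v₀.₆ = 0.625 m/s
q = v̄ × d × w = 0.6250 × 1.40 × 1.08 = 0.9450 m³/s

0.945 m³/s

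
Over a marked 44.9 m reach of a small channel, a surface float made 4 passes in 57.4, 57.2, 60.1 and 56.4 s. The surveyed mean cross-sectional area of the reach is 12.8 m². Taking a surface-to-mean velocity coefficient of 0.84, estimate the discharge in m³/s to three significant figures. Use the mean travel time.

t̄ = (57.4 + 57.2 + 60.1 + 56.4) / 4 = 57.775 s
v_surface = L / t̄ = 44.9 / 57.775 = 0.7772 m/s
v_mean = 0.84 × 0.7772 = 0.6528 m/s
Q = A × v_mean = 12.8 × 0.6528 = 8.356 m³/s

8.36 m³/s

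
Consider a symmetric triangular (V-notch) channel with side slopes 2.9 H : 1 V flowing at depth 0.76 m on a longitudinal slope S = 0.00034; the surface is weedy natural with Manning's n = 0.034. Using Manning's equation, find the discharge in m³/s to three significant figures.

A = z·y² = 2.9×0.76² = 1.675 m²
P = 2y√(1+z²) = 2×0.76×√(1+2.9²) = 4.663 m
R = A/P = 1.675/4.663 = 0.3592 m
Q = (1/n)·A·R^(2/3)·S^(1/2) = (1/0.034) × 1.675 × 0.3592^(2/3) × 0.00034^(1/2) = 0.4591 m³/s

0.459 m³/s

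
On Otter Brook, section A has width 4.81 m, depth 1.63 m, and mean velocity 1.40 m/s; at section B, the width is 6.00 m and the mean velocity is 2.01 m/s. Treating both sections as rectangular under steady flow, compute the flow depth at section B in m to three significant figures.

Q = A₁V₁ = (4.81×1.63) × 1.40 = 10.98 m³/s
d₂ = Q/(b₂ V₂) = 10.98/(6.00×2.01) = 0.9102 m

0.910 m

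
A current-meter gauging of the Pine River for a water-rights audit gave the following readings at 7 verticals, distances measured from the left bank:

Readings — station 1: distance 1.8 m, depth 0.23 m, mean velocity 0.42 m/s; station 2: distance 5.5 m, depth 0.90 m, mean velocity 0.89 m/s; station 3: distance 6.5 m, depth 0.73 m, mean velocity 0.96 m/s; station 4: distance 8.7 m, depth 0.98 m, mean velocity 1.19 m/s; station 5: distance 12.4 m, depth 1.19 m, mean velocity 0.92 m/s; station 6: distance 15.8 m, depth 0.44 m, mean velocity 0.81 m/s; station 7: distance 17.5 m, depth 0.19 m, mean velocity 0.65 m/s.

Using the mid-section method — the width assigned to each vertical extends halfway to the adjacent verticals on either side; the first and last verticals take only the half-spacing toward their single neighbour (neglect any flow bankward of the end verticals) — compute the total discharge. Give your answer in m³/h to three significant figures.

w_1 = (5.5 − 1.8)/2 = 1.85 m; q_1 = 0.42 × 0.23 × 1.85 = 0.1787 m³/s
w_2 = (6.5 − 1.8)/2 = 2.35 m; q_2 = 0.89 × 0.90 × 2.35 = 1.882 m³/s
w_3 = (8.7 − 5.5)/2 = 1.6 m; q_3 = 0.96 × 0.73 × 1.6 = 1.121 m³/s
w_4 = (12.4 − 6.5)/2 = 2.95 m; q_4 = 1.19 × 0.98 × 2.95 = 3.440 m³/s
w_5 = (15.8 − 8.7)/2 = 3.55 m; q_5 = 0.92 × 1.19 × 3.55 = 3.887 m³/s
w_6 = (17.5 − 12.4)/2 = 2.55 m; q_6 = 0.81 × 0.44 × 2.55 = 0.9088 m³/s
w_7 = (17.5 − 15.8)/2 = 0.85 m; q_7 = 0.65 × 0.19 × 0.85 = 0.1050 m³/s
Q = Σ qᵢ = 11.52 m³/s
= 11.52 × 3600 = 41480 m³/h

41500 m³/h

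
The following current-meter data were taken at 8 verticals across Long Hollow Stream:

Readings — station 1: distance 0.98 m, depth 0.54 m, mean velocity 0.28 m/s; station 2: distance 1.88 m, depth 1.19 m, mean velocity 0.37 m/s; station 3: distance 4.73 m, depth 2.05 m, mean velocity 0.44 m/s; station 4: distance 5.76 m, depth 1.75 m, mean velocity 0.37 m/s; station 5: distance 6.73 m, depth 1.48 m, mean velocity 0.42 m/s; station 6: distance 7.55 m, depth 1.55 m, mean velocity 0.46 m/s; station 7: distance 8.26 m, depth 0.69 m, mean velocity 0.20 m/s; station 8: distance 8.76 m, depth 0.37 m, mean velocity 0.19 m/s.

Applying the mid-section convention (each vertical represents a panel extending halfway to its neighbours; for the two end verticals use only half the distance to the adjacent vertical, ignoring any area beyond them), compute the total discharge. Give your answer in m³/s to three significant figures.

4.49 m³/s

w_1 = (1.88 − 0.98)/2 = 0.45 m; q_1 = 0.28 × 0.54 × 0.45 = 0.06804 m³/s
w_2 = (4.73 − 0.98)/2 = 1.875 m; q_2 = 0.37 × 1.19 × 1.875 = 0.8256 m³/s
w_3 = (5.76 − 1.88)/2 = 1.94 m; q_3 = 0.44 × 2.05 × 1.94 = 1.750 m³/s
w_4 = (6.73 − 4.73)/2 = 1 m; q_4 = 0.37 × 1.75 × 1 = 0.6475 m³/s
w_5 = (7.55 − 5.76)/2 = 0.895 m; q_5 = 0.42 × 1.48 × 0.895 = 0.5563 m³/s
w_6 = (8.26 − 6.73)/2 = 0.765 m; q_6 = 0.46 × 1.55 × 0.765 = 0.5454 m³/s
w_7 = (8.76 − 7.55)/2 = 0.605 m; q_7 = 0.20 × 0.69 × 0.605 = 0.08349 m³/s
w_8 = (8.76 − 8.26)/2 = 0.25 m; q_8 = 0.19 × 0.37 × 0.25 = 0.01758 m³/s
Q = Σ qᵢ = 4.494 m³/s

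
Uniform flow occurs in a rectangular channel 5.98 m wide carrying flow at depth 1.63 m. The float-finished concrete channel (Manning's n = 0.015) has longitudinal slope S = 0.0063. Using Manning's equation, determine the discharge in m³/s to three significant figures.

A = b·y = 5.98 × 1.63 = 9.747 m²
P = b + 2y = 5.98 + 2×1.63 = 9.240 m
R = A/P = 9.747/9.240 = 1.055 m
Q = (1/n)·A·R^(2/3)·S^(1/2) = (1/0.015) × 9.747 × 1.055^(2/3) × 0.0063^(1/2) = 53.45 m³/s

53.4 m³/s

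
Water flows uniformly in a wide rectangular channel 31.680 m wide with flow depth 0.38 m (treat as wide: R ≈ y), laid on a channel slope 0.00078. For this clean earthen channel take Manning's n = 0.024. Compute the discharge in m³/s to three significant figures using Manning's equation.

7.35 m³/s

A = b·y = 31.680 × 0.38 = 12.04 m²
Wide channel: R ≈ y = 0.38 m
Q = (1/n)·A·R^(2/3)·S^(1/2) = (1/0.024) × 12.04 × 0.3800^(2/3) × 0.00078^(1/2) = 7.350 m³/s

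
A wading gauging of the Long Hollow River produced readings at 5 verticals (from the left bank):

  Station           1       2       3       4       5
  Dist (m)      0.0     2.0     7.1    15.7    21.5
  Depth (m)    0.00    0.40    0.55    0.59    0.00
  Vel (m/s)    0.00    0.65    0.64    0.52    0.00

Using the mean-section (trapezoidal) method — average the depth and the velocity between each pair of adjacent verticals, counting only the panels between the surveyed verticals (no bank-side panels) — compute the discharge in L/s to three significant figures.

4980 L/s

Panel 1-2: Δb = 2 m, d̄ = (0.00+0.40)/2 = 0.2, v̄ = (0.00+0.65)/2 = 0.325 → q = 2×0.2×0.325 = 0.1300 m³/s
Panel 2-3: Δb = 5.1 m, d̄ = (0.40+0.55)/2 = 0.475, v̄ = (0.65+0.64)/2 = 0.645 → q = 5.1×0.475×0.645 = 1.563 m³/s
Panel 3-4: Δb = 8.6 m, d̄ = (0.55+0.59)/2 = 0.57, v̄ = (0.64+0.52)/2 = 0.58 → q = 8.6×0.57×0.58 = 2.843 m³/s
Panel 4-5: Δb = 5.8 m, d̄ = (0.59+0.00)/2 = 0.295, v̄ = (0.52+0.00)/2 = 0.26 → q = 5.8×0.295×0.26 = 0.4449 m³/s
Q = Σ q = 4.981 m³/s
= 4.981 × 1000 = 4981 L/s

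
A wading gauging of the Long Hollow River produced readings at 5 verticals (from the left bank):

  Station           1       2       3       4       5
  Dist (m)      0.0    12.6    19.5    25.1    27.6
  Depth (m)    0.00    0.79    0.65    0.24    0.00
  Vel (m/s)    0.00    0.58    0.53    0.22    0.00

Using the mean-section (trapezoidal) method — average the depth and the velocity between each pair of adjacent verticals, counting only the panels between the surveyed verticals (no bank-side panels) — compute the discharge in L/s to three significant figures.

5170 L/s

Panel 1-2: Δb = 12.6 m, d̄ = (0.00+0.79)/2 = 0.395, v̄ = (0.00+0.58)/2 = 0.29 → q = 12.6×0.395×0.29 = 1.443 m³/s
Panel 2-3: Δb = 6.9 m, d̄ = (0.79+0.65)/2 = 0.72, v̄ = (0.58+0.53)/2 = 0.555 → q = 6.9×0.72×0.555 = 2.757 m³/s
Panel 3-4: Δb = 5.6 m, d̄ = (0.65+0.24)/2 = 0.445, v̄ = (0.53+0.22)/2 = 0.375 → q = 5.6×0.445×0.375 = 0.9345 m³/s
Panel 4-5: Δb = 2.5 m, d̄ = (0.24+0.00)/2 = 0.12, v̄ = (0.22+0.00)/2 = 0.11 → q = 2.5×0.12×0.11 = 0.03300 m³/s
Q = Σ q = 5.168 m³/s
= 5.168 × 1000 = 5168 L/s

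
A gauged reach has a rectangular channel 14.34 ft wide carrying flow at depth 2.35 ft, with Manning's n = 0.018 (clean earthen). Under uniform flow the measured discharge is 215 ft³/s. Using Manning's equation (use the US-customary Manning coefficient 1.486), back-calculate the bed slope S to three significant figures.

A = b·y = 14.34 × 2.35 = 33.70 ft²
P = b + 2y = 14.34 + 2×2.35 = 19.04 ft
R = A/P = 33.70/19.04 = 1.770 ft
S = (Q·n / (1.486·A·R^(2/3)))² = (215×0.018 / (1.486×33.70×1.463))² = 0.002790

0.00279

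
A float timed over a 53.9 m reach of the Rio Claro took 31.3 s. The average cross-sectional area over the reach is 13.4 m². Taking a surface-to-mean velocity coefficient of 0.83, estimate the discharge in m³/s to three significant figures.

19.2 m³/s

v_surface = L / t̄ = 53.9 / 31.3 = 1.722 m/s
v_mean = 0.83 × 1.722 = 1.429 m/s
Q = A × v_mean = 13.4 × 1.429 = 19.15 m³/s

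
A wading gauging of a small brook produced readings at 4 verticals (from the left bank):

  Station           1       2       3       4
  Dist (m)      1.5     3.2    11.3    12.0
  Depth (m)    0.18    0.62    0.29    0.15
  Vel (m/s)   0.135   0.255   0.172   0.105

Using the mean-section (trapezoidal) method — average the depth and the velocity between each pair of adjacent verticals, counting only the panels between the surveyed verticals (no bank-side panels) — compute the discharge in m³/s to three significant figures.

Panel 1-2: Δb = 1.7 m, d̄ = (0.18+0.62)/2 = 0.4, v̄ = (0.135+0.255)/2 = 0.195 → q = 1.7×0.4×0.195 = 0.1326 m³/s
Panel 2-3: Δb = 8.1 m, d̄ = (0.62+0.29)/2 = 0.455, v̄ = (0.255+0.172)/2 = 0.2135 → q = 8.1×0.455×0.2135 = 0.7869 m³/s
Panel 3-4: Δb = 0.7 m, d̄ = (0.29+0.15)/2 = 0.22, v̄ = (0.172+0.105)/2 = 0.1385 → q = 0.7×0.22×0.1385 = 0.02133 m³/s
Q = Σ q = 0.9408 m³/s

0.941 m³/s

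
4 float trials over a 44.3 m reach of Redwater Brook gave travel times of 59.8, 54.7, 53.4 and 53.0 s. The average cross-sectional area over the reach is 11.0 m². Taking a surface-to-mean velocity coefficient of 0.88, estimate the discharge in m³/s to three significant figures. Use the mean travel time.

t̄ = (59.8 + 54.7 + 53.4 + 53.0) / 4 = 55.225 s
v_surface = L / t̄ = 44.3 / 55.225 = 0.8022 m/s
v_mean = 0.88 × 0.8022 = 0.7059 m/s
Q = A × v_mean = 11.0 × 0.7059 = 7.765 m³/s

7.77 m³/s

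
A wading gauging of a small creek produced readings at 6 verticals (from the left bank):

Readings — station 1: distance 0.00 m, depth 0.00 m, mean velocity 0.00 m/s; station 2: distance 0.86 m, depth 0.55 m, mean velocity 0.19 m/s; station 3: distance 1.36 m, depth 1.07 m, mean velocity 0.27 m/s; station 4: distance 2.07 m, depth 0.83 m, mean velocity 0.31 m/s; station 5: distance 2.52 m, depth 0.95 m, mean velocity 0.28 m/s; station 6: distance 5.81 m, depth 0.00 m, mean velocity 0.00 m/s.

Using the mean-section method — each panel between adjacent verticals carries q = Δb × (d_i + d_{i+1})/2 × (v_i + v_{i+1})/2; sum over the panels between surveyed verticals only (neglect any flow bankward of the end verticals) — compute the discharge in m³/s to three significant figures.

0.648 m³/s

Panel 1-2: Δb = 0.86 m, d̄ = (0.00+0.55)/2 = 0.275, v̄ = (0.00+0.19)/2 = 0.095 → q = 0.86×0.275×0.095 = 0.02247 m³/s
Panel 2-3: Δb = 0.5 m, d̄ = (0.55+1.07)/2 = 0.81, v̄ = (0.19+0.27)/2 = 0.23 → q = 0.5×0.81×0.23 = 0.09315 m³/s
Panel 3-4: Δb = 0.71 m, d̄ = (1.07+0.83)/2 = 0.95, v̄ = (0.27+0.31)/2 = 0.29 → q = 0.71×0.95×0.29 = 0.1956 m³/s
Panel 4-5: Δb = 0.45 m, d̄ = (0.83+0.95)/2 = 0.89, v̄ = (0.31+0.28)/2 = 0.295 → q = 0.45×0.89×0.295 = 0.1181 m³/s
Panel 5-6: Δb = 3.29 m, d̄ = (0.95+0.00)/2 = 0.475, v̄ = (0.28+0.00)/2 = 0.14 → q = 3.29×0.475×0.14 = 0.2188 m³/s
Q = Σ q = 0.6482 m³/s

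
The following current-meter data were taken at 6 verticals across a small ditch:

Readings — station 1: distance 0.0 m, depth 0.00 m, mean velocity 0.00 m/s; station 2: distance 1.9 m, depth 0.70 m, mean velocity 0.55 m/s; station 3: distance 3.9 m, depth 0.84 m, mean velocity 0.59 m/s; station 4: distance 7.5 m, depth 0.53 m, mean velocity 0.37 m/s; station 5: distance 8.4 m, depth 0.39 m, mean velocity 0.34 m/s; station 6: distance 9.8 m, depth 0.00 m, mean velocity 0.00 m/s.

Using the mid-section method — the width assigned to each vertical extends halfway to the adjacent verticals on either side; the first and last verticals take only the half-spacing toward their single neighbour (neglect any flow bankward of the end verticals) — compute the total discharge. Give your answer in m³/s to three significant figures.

2.73 m³/s

w_2 = (3.9 − 0.0)/2 = 1.95 m; q_2 = 0.55 × 0.70 × 1.95 = 0.7508 m³/s
w_3 = (7.5 − 1.9)/2 = 2.8 m; q_3 = 0.59 × 0.84 × 2.8 = 1.388 m³/s
w_4 = (8.4 − 3.9)/2 = 2.25 m; q_4 = 0.37 × 0.53 × 2.25 = 0.4412 m³/s
w_5 = (9.8 − 7.5)/2 = 1.15 m; q_5 = 0.34 × 0.39 × 1.15 = 0.1525 m³/s
Stations 1, 6 contribute zero (depth or velocity is 0).
Q = Σ qᵢ = 2.732 m³/s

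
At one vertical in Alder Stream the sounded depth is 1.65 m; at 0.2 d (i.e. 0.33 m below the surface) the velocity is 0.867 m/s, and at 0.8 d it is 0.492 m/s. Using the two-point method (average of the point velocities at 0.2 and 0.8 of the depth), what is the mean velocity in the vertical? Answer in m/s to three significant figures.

0.680 m/s

v̄ = (0.867 + 0.492) / 2 = 0.6795 m/s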